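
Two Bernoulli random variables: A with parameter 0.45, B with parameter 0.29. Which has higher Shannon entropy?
A

For binary distributions, entropy is maximized at p=0.5 and decreases as p moves toward 0 or 1.

H(A) = H(0.45) = 0.9928 bits
H(B) = H(0.29) = 0.8687 bits

Distribution A (p=0.45) is closer to uniform (p=0.5), so it has higher entropy.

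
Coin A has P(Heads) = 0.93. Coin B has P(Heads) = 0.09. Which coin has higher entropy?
B

For binary distributions, entropy is maximized at p=0.5 and decreases as p moves toward 0 or 1.

H(A) = H(0.93) = 0.3659 bits
H(B) = H(0.09) = 0.4365 bits

Distribution B (p=0.09) is closer to uniform (p=0.5), so it has higher entropy.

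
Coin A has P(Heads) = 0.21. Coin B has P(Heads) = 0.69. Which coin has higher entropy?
B

For binary distributions, entropy is maximized at p=0.5 and decreases as p moves toward 0 or 1.

H(A) = H(0.21) = 0.7415 bits
H(B) = H(0.69) = 0.8932 bits

Distribution B (p=0.69) is closer to uniform (p=0.5), so it has higher entropy.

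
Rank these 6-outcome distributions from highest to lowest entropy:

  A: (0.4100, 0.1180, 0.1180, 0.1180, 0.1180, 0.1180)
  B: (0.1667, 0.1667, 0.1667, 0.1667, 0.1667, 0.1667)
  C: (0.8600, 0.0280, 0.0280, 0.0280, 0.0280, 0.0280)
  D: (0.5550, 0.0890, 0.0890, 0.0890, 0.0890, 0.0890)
B > A > D > C

Key insight: Entropy is maximized by uniform distributions and minimized by concentrated distributions.

Entropies:
  H(A) = 2.3464 bits
  H(B) = 2.5850 bits
  H(C) = 0.9093 bits
  H(D) = 2.0245 bits

Ranking: B > A > D > C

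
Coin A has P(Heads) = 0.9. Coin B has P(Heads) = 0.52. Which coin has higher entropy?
B

For binary distributions, entropy is maximized at p=0.5 and decreases as p moves toward 0 or 1.

H(A) = H(0.9) = 0.4690 bits
H(B) = H(0.52) = 0.9988 bits

Distribution B (p=0.52) is closer to uniform (p=0.5), so it has higher entropy.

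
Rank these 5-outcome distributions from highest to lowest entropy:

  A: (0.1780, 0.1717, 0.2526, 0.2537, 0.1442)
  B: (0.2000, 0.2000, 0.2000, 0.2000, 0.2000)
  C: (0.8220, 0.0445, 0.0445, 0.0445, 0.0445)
B > A > C

Key insight: Entropy is maximized by uniform distributions and minimized by concentrated distributions.

- Uniform distributions have maximum entropy log₂(5) = 2.3219 bits
- The more "peaked" or concentrated a distribution, the lower its entropy

Entropies:
  H(A) = 2.2858 bits
  H(B) = 2.3219 bits
  H(C) = 1.0317 bits

Ranking: B > A > C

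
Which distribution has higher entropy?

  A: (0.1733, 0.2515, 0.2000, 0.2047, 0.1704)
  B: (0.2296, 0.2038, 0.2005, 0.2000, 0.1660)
B

Both distributions are close to uniform, making this a harder comparison.

H(A) = 2.3070 bits
H(B) = 2.3144 bits

The distribution closer to uniform has higher entropy.
Answer: B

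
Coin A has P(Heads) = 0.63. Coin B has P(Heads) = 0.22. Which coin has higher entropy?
A

For binary distributions, entropy is maximized at p=0.5 and decreases as p moves toward 0 or 1.

H(A) = H(0.63) = 0.9507 bits
H(B) = H(0.22) = 0.7602 bits

Distribution A (p=0.63) is closer to uniform (p=0.5), so it has higher entropy.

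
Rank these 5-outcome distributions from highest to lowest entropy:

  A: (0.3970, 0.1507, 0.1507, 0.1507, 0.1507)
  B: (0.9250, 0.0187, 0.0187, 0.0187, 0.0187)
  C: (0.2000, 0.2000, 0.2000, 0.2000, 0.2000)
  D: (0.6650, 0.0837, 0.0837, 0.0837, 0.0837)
C > A > D > B

Key insight: Entropy is maximized by uniform distributions and minimized by concentrated distributions.

Entropies:
  H(A) = 2.1752 bits
  H(B) = 0.5343 bits
  H(C) = 2.3219 bits
  H(D) = 1.5900 bits

Ranking: C > A > D > B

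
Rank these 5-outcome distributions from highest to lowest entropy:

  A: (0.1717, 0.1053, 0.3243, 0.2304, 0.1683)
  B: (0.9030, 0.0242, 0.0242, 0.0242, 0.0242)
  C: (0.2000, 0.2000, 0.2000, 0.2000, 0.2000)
C > A > B

Key insight: Entropy is maximized by uniform distributions and minimized by concentrated distributions.

- Uniform distributions have maximum entropy log₂(5) = 2.3219 bits
- The more "peaked" or concentrated a distribution, the lower its entropy

Entropies:
  H(A) = 2.2260 bits
  H(B) = 0.6534 bits
  H(C) = 2.3219 bits

Ranking: C > A > B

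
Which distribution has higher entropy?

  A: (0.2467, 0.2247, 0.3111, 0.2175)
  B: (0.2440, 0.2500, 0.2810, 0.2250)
B

Both distributions are close to uniform, making this a harder comparison.

H(A) = 1.9849 bits
H(B) = 1.9954 bits

The distribution closer to uniform has higher entropy.
Answer: B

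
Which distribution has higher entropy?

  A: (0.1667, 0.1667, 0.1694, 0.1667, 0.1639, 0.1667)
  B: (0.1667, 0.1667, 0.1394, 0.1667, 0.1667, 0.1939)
A

Both distributions are close to uniform, making this a harder comparison.

H(A) = 2.5849 bits
H(B) = 2.5785 bits

The distribution closer to uniform has higher entropy.
Answer: A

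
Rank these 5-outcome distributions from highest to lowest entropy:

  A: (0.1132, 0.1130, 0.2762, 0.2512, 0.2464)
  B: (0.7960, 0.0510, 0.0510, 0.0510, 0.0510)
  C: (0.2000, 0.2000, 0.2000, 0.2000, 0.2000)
C > A > B

Key insight: Entropy is maximized by uniform distributions and minimized by concentrated distributions.

- Uniform distributions have maximum entropy log₂(5) = 2.3219 bits
- The more "peaked" or concentrated a distribution, the lower its entropy

Entropies:
  H(A) = 2.2225 bits
  H(B) = 1.1379 bits
  H(C) = 2.3219 bits

Ranking: C > A > B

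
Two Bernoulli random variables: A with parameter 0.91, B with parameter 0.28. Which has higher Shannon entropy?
B

For binary distributions, entropy is maximized at p=0.5 and decreases as p moves toward 0 or 1.

H(A) = H(0.91) = 0.4365 bits
H(B) = H(0.28) = 0.8555 bits

Distribution B (p=0.28) is closer to uniform (p=0.5), so it has higher entropy.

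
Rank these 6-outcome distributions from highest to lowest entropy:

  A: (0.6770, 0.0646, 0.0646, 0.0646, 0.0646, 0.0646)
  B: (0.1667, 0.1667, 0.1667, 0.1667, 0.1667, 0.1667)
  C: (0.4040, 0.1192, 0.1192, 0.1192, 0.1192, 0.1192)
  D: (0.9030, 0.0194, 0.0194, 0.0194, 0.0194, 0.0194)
B > C > A > D

Key insight: Entropy is maximized by uniform distributions and minimized by concentrated distributions.

Entropies:
  H(A) = 1.6576 bits
  H(B) = 2.5850 bits
  H(C) = 2.3571 bits
  H(D) = 0.6846 bits

Ranking: B > C > A > D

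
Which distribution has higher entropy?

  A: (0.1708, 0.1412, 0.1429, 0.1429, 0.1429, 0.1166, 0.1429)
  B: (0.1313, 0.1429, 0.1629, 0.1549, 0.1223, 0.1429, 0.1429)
B

Both distributions are close to uniform, making this a harder comparison.

H(A) = 2.7999 bits
H(B) = 2.8018 bits

The distribution closer to uniform has higher entropy.
Answer: B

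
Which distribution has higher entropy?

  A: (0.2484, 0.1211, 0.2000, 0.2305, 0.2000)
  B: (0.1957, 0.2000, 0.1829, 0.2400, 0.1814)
B

Both distributions are close to uniform, making this a harder comparison.

H(A) = 2.2847 bits
H(B) = 2.3141 bits

The distribution closer to uniform has higher entropy.
Answer: B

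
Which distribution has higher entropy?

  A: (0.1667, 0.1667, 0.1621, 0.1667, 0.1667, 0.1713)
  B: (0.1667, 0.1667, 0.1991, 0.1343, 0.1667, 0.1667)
A

Both distributions are close to uniform, making this a harder comparison.

H(A) = 2.5848 bits
H(B) = 2.5758 bits

The distribution closer to uniform has higher entropy.
Answer: A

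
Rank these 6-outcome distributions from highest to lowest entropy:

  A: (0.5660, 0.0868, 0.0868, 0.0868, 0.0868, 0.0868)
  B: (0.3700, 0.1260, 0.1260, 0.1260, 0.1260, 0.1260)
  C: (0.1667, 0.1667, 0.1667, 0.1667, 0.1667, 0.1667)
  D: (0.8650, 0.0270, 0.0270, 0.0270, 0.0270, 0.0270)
C > B > A > D

Key insight: Entropy is maximized by uniform distributions and minimized by concentrated distributions.

Entropies:
  H(A) = 1.9951 bits
  H(B) = 2.4135 bits
  H(C) = 2.5850 bits
  H(D) = 0.8845 bits

Ranking: C > B > A > D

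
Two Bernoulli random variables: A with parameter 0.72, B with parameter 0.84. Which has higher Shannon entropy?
A

For binary distributions, entropy is maximized at p=0.5 and decreases as p moves toward 0 or 1.

H(A) = H(0.72) = 0.8555 bits
H(B) = H(0.84) = 0.6343 bits

Distribution A (p=0.72) is closer to uniform (p=0.5), so it has higher entropy.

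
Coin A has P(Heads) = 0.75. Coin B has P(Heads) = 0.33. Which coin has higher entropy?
B

For binary distributions, entropy is maximized at p=0.5 and decreases as p moves toward 0 or 1.

H(A) = H(0.75) = 0.8113 bits
H(B) = H(0.33) = 0.9149 bits

Distribution B (p=0.33) is closer to uniform (p=0.5), so it has higher entropy.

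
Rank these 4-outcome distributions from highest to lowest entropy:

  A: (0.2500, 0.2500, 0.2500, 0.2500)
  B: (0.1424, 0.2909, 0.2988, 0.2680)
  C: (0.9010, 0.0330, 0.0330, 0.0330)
A > B > C

Key insight: Entropy is maximized by uniform distributions and minimized by concentrated distributions.

- Uniform distributions have maximum entropy log₂(4) = 2.0000 bits
- The more "peaked" or concentrated a distribution, the lower its entropy

Entropies:
  H(A) = 2.0000 bits
  H(B) = 1.9485 bits
  H(C) = 0.6227 bits

Ranking: A > B > C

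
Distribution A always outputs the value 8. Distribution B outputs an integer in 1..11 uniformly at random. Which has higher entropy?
B

A is deterministic, so H(A) = 0. B is uniform over 11 outcomes, so H(B) = log₂(11) = 3.459 bits. Any distribution with genuine randomness has higher entropy than a deterministic one.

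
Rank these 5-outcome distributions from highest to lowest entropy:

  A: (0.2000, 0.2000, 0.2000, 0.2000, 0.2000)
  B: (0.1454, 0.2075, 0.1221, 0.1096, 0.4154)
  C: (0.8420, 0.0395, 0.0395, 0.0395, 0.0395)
A > B > C

Key insight: Entropy is maximized by uniform distributions and minimized by concentrated distributions.

- Uniform distributions have maximum entropy log₂(5) = 2.3219 bits
- The more "peaked" or concentrated a distribution, the lower its entropy

Entropies:
  H(A) = 2.3219 bits
  H(B) = 2.1218 bits
  H(C) = 0.9455 bits

Ranking: A > B > C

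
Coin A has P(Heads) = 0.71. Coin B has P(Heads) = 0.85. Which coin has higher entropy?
A

For binary distributions, entropy is maximized at p=0.5 and decreases as p moves toward 0 or 1.

H(A) = H(0.71) = 0.8687 bits
H(B) = H(0.85) = 0.6098 bits

Distribution A (p=0.71) is closer to uniform (p=0.5), so it has higher entropy.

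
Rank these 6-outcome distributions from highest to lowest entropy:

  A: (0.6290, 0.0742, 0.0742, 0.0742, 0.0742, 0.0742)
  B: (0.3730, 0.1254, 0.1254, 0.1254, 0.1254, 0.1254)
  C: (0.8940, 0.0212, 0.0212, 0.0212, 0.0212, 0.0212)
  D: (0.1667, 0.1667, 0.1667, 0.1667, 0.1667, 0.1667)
D > B > A > C

Key insight: Entropy is maximized by uniform distributions and minimized by concentrated distributions.

Entropies:
  H(A) = 1.8129 bits
  H(B) = 2.4088 bits
  H(C) = 0.7339 bits
  H(D) = 2.5850 bits

Ranking: D > B > A > C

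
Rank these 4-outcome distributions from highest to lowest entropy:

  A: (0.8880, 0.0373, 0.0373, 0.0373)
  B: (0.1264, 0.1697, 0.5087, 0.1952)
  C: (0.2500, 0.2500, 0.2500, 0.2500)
C > B > A

Key insight: Entropy is maximized by uniform distributions and minimized by concentrated distributions.

- Uniform distributions have maximum entropy log₂(4) = 2.0000 bits
- The more "peaked" or concentrated a distribution, the lower its entropy

Entropies:
  H(A) = 0.6834 bits
  H(B) = 1.7675 bits
  H(C) = 2.0000 bits

Ranking: C > B > A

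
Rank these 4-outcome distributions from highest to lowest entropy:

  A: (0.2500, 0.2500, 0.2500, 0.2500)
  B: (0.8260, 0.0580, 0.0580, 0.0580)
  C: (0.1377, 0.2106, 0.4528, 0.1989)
A > C > B

Key insight: Entropy is maximized by uniform distributions and minimized by concentrated distributions.

- Uniform distributions have maximum entropy log₂(4) = 2.0000 bits
- The more "peaked" or concentrated a distribution, the lower its entropy

Entropies:
  H(A) = 2.0000 bits
  H(B) = 0.9426 bits
  H(C) = 1.8482 bits

Ranking: A > C > B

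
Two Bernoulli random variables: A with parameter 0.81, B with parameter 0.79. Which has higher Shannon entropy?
B

For binary distributions, entropy is maximized at p=0.5 and decreases as p moves toward 0 or 1.

H(A) = H(0.81) = 0.7015 bits
H(B) = H(0.79) = 0.7415 bits

Distribution B (p=0.79) is closer to uniform (p=0.5), so it has higher entropy.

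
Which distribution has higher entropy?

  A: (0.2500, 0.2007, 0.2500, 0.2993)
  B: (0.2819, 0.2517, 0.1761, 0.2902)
A

Both distributions are close to uniform, making this a harder comparison.

H(A) = 1.9859 bits
H(B) = 1.9752 bits

The distribution closer to uniform has higher entropy.
Answer: A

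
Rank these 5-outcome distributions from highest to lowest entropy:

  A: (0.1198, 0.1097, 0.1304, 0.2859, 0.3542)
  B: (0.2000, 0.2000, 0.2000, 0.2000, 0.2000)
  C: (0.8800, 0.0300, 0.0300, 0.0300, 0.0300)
B > A > C

Key insight: Entropy is maximized by uniform distributions and minimized by concentrated distributions.

- Uniform distributions have maximum entropy log₂(5) = 2.3219 bits
- The more "peaked" or concentrated a distribution, the lower its entropy

Entropies:
  H(A) = 2.1466 bits
  H(B) = 2.3219 bits
  H(C) = 0.7694 bits

Ranking: B > A > C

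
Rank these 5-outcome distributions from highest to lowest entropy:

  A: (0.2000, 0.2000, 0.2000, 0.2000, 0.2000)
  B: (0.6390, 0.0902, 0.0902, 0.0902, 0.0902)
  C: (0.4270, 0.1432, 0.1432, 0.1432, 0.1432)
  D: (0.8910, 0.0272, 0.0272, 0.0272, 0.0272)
A > C > B > D

Key insight: Entropy is maximized by uniform distributions and minimized by concentrated distributions.

Entropies:
  H(A) = 2.3219 bits
  H(B) = 1.6655 bits
  H(C) = 2.1306 bits
  H(D) = 0.7149 bits

Ranking: A > C > B > D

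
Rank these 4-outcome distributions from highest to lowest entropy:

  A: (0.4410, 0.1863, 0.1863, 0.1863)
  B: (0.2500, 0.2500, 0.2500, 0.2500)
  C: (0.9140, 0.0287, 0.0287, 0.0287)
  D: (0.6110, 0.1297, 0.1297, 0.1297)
B > A > D > C

Key insight: Entropy is maximized by uniform distributions and minimized by concentrated distributions.

Entropies:
  H(A) = 1.8759 bits
  H(B) = 2.0000 bits
  H(C) = 0.5593 bits
  H(D) = 1.5807 bits

Ranking: B > A > D > C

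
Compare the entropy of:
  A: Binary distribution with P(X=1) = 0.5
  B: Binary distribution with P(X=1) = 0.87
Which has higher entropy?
A

For binary distributions, entropy is maximized at p=0.5 and decreases as p moves toward 0 or 1.

H(A) = H(0.5) = 1.0000 bits
H(B) = H(0.87) = 0.5574 bits

Distribution A (p=0.5) is closer to uniform (p=0.5), so it has higher entropy.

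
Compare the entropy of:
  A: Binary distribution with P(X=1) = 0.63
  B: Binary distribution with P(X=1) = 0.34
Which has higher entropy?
A

For binary distributions, entropy is maximized at p=0.5 and decreases as p moves toward 0 or 1.

H(A) = H(0.63) = 0.9507 bits
H(B) = H(0.34) = 0.9248 bits

Distribution A (p=0.63) is closer to uniform (p=0.5), so it has higher entropy.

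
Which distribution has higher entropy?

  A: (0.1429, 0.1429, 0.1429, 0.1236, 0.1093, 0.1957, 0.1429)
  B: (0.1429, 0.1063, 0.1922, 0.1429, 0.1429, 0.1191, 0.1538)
A

Both distributions are close to uniform, making this a harder comparison.

H(A) = 2.7866 bits
H(B) = 2.7853 bits

The distribution closer to uniform has higher entropy.
Answer: A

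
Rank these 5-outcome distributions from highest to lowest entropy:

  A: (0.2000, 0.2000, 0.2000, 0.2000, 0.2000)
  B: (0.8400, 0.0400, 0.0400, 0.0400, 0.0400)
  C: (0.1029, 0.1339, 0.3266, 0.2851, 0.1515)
A > C > B

Key insight: Entropy is maximized by uniform distributions and minimized by concentrated distributions.

- Uniform distributions have maximum entropy log₂(5) = 2.3219 bits
- The more "peaked" or concentrated a distribution, the lower its entropy

Entropies:
  H(A) = 2.3219 bits
  H(B) = 0.9543 bits
  H(C) = 2.1819 bits

Ranking: A > C > B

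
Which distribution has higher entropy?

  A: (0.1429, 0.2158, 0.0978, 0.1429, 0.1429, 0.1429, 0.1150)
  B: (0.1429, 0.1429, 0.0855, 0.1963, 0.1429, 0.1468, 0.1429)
B

Both distributions are close to uniform, making this a harder comparison.

H(A) = 2.7684 bits
H(B) = 2.7750 bits

The distribution closer to uniform has higher entropy.
Answer: B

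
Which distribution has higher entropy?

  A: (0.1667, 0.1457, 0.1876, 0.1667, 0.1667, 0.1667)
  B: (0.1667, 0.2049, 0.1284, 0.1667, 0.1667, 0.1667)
A

Both distributions are close to uniform, making this a harder comparison.

H(A) = 2.5812 bits
H(B) = 2.5722 bits

The distribution closer to uniform has higher entropy.
Answer: A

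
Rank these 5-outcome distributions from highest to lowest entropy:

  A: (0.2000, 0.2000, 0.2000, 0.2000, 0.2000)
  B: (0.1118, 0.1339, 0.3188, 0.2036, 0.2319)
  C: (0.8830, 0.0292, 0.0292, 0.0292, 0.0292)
A > B > C

Key insight: Entropy is maximized by uniform distributions and minimized by concentrated distributions.

- Uniform distributions have maximum entropy log₂(5) = 2.3219 bits
- The more "peaked" or concentrated a distribution, the lower its entropy

Entropies:
  H(A) = 2.3219 bits
  H(B) = 2.2241 bits
  H(C) = 0.7547 bits

Ranking: A > B > C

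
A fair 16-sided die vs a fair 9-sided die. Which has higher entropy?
16-sided die

Both are uniform distributions; for uniform over n outcomes, H = log₂(n). H(16-sided) = log₂(16) = 4.000 bits and H(9-sided) = log₂(9) = 3.170 bits. More outcomes in a uniform distribution means higher entropy.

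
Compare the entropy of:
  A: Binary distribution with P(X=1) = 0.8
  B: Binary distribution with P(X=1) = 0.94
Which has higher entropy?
A

For binary distributions, entropy is maximized at p=0.5 and decreases as p moves toward 0 or 1.

H(A) = H(0.8) = 0.7219 bits
H(B) = H(0.94) = 0.3274 bits

Distribution A (p=0.8) is closer to uniform (p=0.5), so it has higher entropy.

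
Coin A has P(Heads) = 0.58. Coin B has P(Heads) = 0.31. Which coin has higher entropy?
A

For binary distributions, entropy is maximized at p=0.5 and decreases as p moves toward 0 or 1.

H(A) = H(0.58) = 0.9815 bits
H(B) = H(0.31) = 0.8932 bits

Distribution A (p=0.58) is closer to uniform (p=0.5), so it has higher entropy.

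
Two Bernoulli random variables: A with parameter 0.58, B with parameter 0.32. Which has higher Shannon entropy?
A

For binary distributions, entropy is maximized at p=0.5 and decreases as p moves toward 0 or 1.

H(A) = H(0.58) = 0.9815 bits
H(B) = H(0.32) = 0.9044 bits

Distribution A (p=0.58) is closer to uniform (p=0.5), so it has higher entropy.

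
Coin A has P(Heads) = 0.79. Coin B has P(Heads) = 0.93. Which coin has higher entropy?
A

For binary distributions, entropy is maximized at p=0.5 and decreases as p moves toward 0 or 1.

H(A) = H(0.79) = 0.7415 bits
H(B) = H(0.93) = 0.3659 bits

Distribution A (p=0.79) is closer to uniform (p=0.5), so it has higher entropy.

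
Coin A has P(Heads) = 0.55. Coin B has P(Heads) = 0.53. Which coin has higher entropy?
B

For binary distributions, entropy is maximized at p=0.5 and decreases as p moves toward 0 or 1.

H(A) = H(0.55) = 0.9928 bits
H(B) = H(0.53) = 0.9974 bits

Distribution B (p=0.53) is closer to uniform (p=0.5), so it has higher entropy.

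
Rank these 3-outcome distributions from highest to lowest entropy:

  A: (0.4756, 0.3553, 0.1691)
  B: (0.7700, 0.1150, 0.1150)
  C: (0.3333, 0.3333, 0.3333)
C > A > B

Key insight: Entropy is maximized by uniform distributions and minimized by concentrated distributions.

- Uniform distributions have maximum entropy log₂(3) = 1.5850 bits
- The more "peaked" or concentrated a distribution, the lower its entropy

Entropies:
  H(A) = 1.4740 bits
  H(B) = 1.0080 bits
  H(C) = 1.5850 bits

Ranking: C > A > B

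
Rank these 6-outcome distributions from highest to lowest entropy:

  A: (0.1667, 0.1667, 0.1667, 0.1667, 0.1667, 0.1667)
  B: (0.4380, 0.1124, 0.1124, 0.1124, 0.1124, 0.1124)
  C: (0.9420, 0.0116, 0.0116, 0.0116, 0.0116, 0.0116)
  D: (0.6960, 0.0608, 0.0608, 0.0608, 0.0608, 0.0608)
A > B > D > C

Key insight: Entropy is maximized by uniform distributions and minimized by concentrated distributions.

Entropies:
  H(A) = 2.5850 bits
  H(B) = 2.2938 bits
  H(C) = 0.4541 bits
  H(D) = 1.5920 bits

Ranking: A > B > D > C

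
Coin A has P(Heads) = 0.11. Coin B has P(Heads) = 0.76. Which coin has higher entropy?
B

For binary distributions, entropy is maximized at p=0.5 and decreases as p moves toward 0 or 1.

H(A) = H(0.11) = 0.4999 bits
H(B) = H(0.76) = 0.7950 bits

Distribution B (p=0.76) is closer to uniform (p=0.5), so it has higher entropy.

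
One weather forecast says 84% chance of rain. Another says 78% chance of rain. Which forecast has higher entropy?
78% forecast

Treat each forecast as a Bernoulli distribution. Binary entropy is maximized at p=0.5 and falls off symmetrically toward 0 or 1. The 78% forecast is closer to 50%, so it is more uncertain. H(84%) ≈ 0.634 bits, H(78%) ≈ 0.760 bits.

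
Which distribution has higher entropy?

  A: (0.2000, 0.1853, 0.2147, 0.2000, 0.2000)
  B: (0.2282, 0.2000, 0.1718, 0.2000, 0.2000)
A

Both distributions are close to uniform, making this a harder comparison.

H(A) = 2.3204 bits
H(B) = 2.3162 bits

The distribution closer to uniform has higher entropy.
Answer: A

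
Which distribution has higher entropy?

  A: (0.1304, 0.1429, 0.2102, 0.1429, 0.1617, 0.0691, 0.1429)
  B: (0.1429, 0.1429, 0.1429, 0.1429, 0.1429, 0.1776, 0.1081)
B

Both distributions are close to uniform, making this a harder comparison.

H(A) = 2.7509 bits
H(B) = 2.7951 bits

The distribution closer to uniform has higher entropy.
Answer: B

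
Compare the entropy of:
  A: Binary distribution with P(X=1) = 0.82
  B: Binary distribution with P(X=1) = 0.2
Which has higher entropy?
B

For binary distributions, entropy is maximized at p=0.5 and decreases as p moves toward 0 or 1.

H(A) = H(0.82) = 0.6801 bits
H(B) = H(0.2) = 0.7219 bits

Distribution B (p=0.2) is closer to uniform (p=0.5), so it has higher entropy.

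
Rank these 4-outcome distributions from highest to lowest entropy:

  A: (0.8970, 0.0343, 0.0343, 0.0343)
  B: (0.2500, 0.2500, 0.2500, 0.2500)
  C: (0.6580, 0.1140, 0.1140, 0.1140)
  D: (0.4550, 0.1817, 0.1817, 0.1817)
B > D > C > A

Key insight: Entropy is maximized by uniform distributions and minimized by concentrated distributions.

Entropies:
  H(A) = 0.6417 bits
  H(B) = 2.0000 bits
  H(C) = 1.4688 bits
  H(D) = 1.8580 bits

Ranking: B > D > C > A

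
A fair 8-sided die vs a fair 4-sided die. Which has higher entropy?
8-sided die

Both are uniform distributions; for uniform over n outcomes, H = log₂(n). H(8-sided) = log₂(8) = 3.000 bits and H(4-sided) = log₂(4) = 2.000 bits. More outcomes in a uniform distribution means higher entropy.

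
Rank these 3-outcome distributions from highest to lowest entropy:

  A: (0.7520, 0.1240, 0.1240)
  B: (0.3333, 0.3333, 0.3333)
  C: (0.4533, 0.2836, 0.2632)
B > C > A

Key insight: Entropy is maximized by uniform distributions and minimized by concentrated distributions.

- Uniform distributions have maximum entropy log₂(3) = 1.5850 bits
- The more "peaked" or concentrated a distribution, the lower its entropy

Entropies:
  H(A) = 1.0561 bits
  H(B) = 1.5850 bits
  H(C) = 1.5399 bits

Ranking: B > C > A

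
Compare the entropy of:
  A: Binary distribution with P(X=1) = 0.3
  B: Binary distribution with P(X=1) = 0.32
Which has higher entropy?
B

For binary distributions, entropy is maximized at p=0.5 and decreases as p moves toward 0 or 1.

H(A) = H(0.3) = 0.8813 bits
H(B) = H(0.32) = 0.9044 bits

Distribution B (p=0.32) is closer to uniform (p=0.5), so it has higher entropy.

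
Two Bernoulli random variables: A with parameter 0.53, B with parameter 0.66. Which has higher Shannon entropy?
A

For binary distributions, entropy is maximized at p=0.5 and decreases as p moves toward 0 or 1.

H(A) = H(0.53) = 0.9974 bits
H(B) = H(0.66) = 0.9248 bits

Distribution A (p=0.53) is closer to uniform (p=0.5), so it has higher entropy.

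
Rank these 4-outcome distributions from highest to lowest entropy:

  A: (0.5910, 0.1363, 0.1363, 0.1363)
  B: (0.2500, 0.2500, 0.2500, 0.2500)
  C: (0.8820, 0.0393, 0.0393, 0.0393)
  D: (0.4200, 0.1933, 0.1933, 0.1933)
B > D > A > C

Key insight: Entropy is maximized by uniform distributions and minimized by concentrated distributions.

Entropies:
  H(A) = 1.6242 bits
  H(B) = 2.0000 bits
  H(C) = 0.7106 bits
  H(D) = 1.9007 bits

Ranking: B > D > A > C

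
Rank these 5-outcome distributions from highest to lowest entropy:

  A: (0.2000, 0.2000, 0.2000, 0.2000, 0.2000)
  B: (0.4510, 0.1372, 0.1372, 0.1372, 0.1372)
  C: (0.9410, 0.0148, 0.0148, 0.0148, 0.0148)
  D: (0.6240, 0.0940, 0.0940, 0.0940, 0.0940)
A > B > D > C

Key insight: Entropy is maximized by uniform distributions and minimized by concentrated distributions.

Entropies:
  H(A) = 2.3219 bits
  H(B) = 2.0911 bits
  H(C) = 0.4415 bits
  H(D) = 1.7072 bits

Ranking: A > B > D > C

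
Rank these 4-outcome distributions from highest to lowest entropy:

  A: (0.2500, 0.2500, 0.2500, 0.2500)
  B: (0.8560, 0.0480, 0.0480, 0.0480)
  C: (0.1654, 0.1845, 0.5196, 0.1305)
A > C > B

Key insight: Entropy is maximized by uniform distributions and minimized by concentrated distributions.

- Uniform distributions have maximum entropy log₂(4) = 2.0000 bits
- The more "peaked" or concentrated a distribution, the lower its entropy

Entropies:
  H(A) = 2.0000 bits
  H(B) = 0.8229 bits
  H(C) = 1.7535 bits

Ranking: A > C > B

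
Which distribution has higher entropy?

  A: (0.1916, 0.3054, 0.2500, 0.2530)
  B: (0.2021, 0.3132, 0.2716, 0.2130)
A

Both distributions are close to uniform, making this a harder comparison.

H(A) = 1.9810 bits
H(B) = 1.9768 bits

The distribution closer to uniform has higher entropy.
Answer: A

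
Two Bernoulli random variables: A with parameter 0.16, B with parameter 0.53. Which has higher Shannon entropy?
B

For binary distributions, entropy is maximized at p=0.5 and decreases as p moves toward 0 or 1.

H(A) = H(0.16) = 0.6343 bits
H(B) = H(0.53) = 0.9974 bits

Distribution B (p=0.53) is closer to uniform (p=0.5), so it has higher entropy.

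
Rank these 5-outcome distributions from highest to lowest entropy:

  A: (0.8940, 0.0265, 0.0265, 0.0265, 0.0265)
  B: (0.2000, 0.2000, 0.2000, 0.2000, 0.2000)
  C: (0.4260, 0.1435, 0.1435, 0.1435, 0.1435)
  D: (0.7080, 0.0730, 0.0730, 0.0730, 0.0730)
B > C > D > A

Key insight: Entropy is maximized by uniform distributions and minimized by concentrated distributions.

Entropies:
  H(A) = 0.6997 bits
  H(B) = 2.3219 bits
  H(C) = 2.1321 bits
  H(D) = 1.4553 bits

Ranking: B > C > D > A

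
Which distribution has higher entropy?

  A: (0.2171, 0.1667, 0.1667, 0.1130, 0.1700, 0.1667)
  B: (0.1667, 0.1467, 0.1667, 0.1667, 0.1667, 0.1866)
B

Both distributions are close to uniform, making this a harder comparison.

H(A) = 2.5608 bits
H(B) = 2.5815 bits

The distribution closer to uniform has higher entropy.
Answer: B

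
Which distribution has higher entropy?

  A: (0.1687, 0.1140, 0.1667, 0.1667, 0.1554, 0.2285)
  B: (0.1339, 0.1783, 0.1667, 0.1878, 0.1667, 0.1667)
B

Both distributions are close to uniform, making this a harder comparison.

H(A) = 2.5560 bits
H(B) = 2.5776 bits

The distribution closer to uniform has higher entropy.
Answer: B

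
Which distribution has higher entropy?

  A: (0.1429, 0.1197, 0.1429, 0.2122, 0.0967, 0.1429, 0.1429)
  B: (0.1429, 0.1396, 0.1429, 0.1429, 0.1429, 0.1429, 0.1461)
B

Both distributions are close to uniform, making this a harder comparison.

H(A) = 2.7713 bits
H(B) = 2.8072 bits

The distribution closer to uniform has higher entropy.
Answer: B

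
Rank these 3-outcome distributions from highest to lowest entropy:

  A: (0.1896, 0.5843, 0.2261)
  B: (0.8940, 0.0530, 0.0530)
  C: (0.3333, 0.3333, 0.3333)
C > A > B

Key insight: Entropy is maximized by uniform distributions and minimized by concentrated distributions.

- Uniform distributions have maximum entropy log₂(3) = 1.5850 bits
- The more "peaked" or concentrated a distribution, the lower its entropy

Entropies:
  H(A) = 1.3928 bits
  H(B) = 0.5937 bits
  H(C) = 1.5850 bits

Ranking: C > A > B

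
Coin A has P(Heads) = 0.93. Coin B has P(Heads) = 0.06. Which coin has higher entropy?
A

For binary distributions, entropy is maximized at p=0.5 and decreases as p moves toward 0 or 1.

H(A) = H(0.93) = 0.3659 bits
H(B) = H(0.06) = 0.3274 bits

Distribution A (p=0.93) is closer to uniform (p=0.5), so it has higher entropy.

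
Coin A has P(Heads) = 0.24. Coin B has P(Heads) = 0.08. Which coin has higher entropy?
A

For binary distributions, entropy is maximized at p=0.5 and decreases as p moves toward 0 or 1.

H(A) = H(0.24) = 0.7950 bits
H(B) = H(0.08) = 0.4022 bits

Distribution A (p=0.24) is closer to uniform (p=0.5), so it has higher entropy.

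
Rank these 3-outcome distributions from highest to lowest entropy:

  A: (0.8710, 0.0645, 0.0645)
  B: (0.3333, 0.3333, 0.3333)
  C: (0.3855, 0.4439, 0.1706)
B > C > A

Key insight: Entropy is maximized by uniform distributions and minimized by concentrated distributions.

- Uniform distributions have maximum entropy log₂(3) = 1.5850 bits
- The more "peaked" or concentrated a distribution, the lower its entropy

Entropies:
  H(A) = 0.6837 bits
  H(B) = 1.5850 bits
  H(C) = 1.4855 bits

Ranking: B > C > A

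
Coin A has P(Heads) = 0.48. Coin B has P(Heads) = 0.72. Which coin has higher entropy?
A

For binary distributions, entropy is maximized at p=0.5 and decreases as p moves toward 0 or 1.

H(A) = H(0.48) = 0.9988 bits
H(B) = H(0.72) = 0.8555 bits

Distribution A (p=0.48) is closer to uniform (p=0.5), so it has higher entropy.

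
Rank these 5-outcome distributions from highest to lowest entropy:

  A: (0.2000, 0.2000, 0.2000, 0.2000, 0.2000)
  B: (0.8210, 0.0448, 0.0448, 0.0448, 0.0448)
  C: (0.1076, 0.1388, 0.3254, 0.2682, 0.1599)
A > C > B

Key insight: Entropy is maximized by uniform distributions and minimized by concentrated distributions.

- Uniform distributions have maximum entropy log₂(5) = 2.3219 bits
- The more "peaked" or concentrated a distribution, the lower its entropy

Entropies:
  H(A) = 2.3219 bits
  H(B) = 1.0359 bits
  H(C) = 2.2008 bits

Ranking: A > C > B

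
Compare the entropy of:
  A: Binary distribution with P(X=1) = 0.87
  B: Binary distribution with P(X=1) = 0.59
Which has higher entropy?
B

For binary distributions, entropy is maximized at p=0.5 and decreases as p moves toward 0 or 1.

H(A) = H(0.87) = 0.5574 bits
H(B) = H(0.59) = 0.9765 bits

Distribution B (p=0.59) is closer to uniform (p=0.5), so it has higher entropy.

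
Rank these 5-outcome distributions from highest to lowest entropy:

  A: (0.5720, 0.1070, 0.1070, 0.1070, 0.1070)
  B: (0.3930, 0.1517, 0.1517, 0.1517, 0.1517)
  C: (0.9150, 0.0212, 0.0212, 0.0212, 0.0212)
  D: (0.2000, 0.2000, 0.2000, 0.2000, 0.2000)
D > B > A > C

Key insight: Entropy is maximized by uniform distributions and minimized by concentrated distributions.

Entropies:
  H(A) = 1.8410 bits
  H(B) = 2.1807 bits
  H(C) = 0.5896 bits
  H(D) = 2.3219 bits

Ranking: D > B > A > C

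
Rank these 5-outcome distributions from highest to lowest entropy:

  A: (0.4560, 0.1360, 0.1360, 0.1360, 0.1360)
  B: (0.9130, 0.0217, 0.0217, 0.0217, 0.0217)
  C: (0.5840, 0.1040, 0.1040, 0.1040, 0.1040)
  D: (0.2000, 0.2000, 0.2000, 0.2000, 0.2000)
D > A > C > B

Key insight: Entropy is maximized by uniform distributions and minimized by concentrated distributions.

Entropies:
  H(A) = 2.0824 bits
  H(B) = 0.6004 bits
  H(C) = 1.8115 bits
  H(D) = 2.3219 bits

Ranking: D > A > C > B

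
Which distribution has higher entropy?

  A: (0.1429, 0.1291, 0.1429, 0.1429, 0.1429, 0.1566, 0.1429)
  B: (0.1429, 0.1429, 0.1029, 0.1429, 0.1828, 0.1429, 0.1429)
A

Both distributions are close to uniform, making this a harder comparison.

H(A) = 2.8055 bits
H(B) = 2.7910 bits

The distribution closer to uniform has higher entropy.
Answer: A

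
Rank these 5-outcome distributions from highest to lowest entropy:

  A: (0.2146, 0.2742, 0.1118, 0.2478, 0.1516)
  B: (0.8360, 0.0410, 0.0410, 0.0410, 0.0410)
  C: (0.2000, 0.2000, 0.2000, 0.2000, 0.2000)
C > A > B

Key insight: Entropy is maximized by uniform distributions and minimized by concentrated distributions.

- Uniform distributions have maximum entropy log₂(5) = 2.3219 bits
- The more "peaked" or concentrated a distribution, the lower its entropy

Entropies:
  H(A) = 2.2531 bits
  H(B) = 0.9718 bits
  H(C) = 2.3219 bits

Ranking: C > A > B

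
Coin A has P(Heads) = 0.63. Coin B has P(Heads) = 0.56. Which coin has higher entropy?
B

For binary distributions, entropy is maximized at p=0.5 and decreases as p moves toward 0 or 1.

H(A) = H(0.63) = 0.9507 bits
H(B) = H(0.56) = 0.9896 bits

Distribution B (p=0.56) is closer to uniform (p=0.5), so it has higher entropy.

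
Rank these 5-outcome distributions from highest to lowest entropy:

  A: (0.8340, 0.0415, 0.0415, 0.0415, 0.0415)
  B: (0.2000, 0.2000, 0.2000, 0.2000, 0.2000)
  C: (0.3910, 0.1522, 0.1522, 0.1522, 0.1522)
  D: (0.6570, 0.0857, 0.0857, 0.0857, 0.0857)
B > C > D > A

Key insight: Entropy is maximized by uniform distributions and minimized by concentrated distributions.

Entropies:
  H(A) = 0.9805 bits
  H(B) = 2.3219 bits
  H(C) = 2.1834 bits
  H(D) = 1.6137 bits

Ranking: B > C > D > A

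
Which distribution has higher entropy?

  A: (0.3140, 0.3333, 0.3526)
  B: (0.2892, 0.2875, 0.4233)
A

Both distributions are close to uniform, making this a harder comparison.

H(A) = 1.5833 bits
H(B) = 1.5597 bits

The distribution closer to uniform has higher entropy.
Answer: A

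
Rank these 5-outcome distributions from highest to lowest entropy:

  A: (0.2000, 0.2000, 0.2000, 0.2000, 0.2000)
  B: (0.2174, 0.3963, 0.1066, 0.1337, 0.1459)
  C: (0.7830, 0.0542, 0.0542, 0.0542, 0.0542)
A > B > C

Key insight: Entropy is maximized by uniform distributions and minimized by concentrated distributions.

- Uniform distributions have maximum entropy log₂(5) = 2.3219 bits
- The more "peaked" or concentrated a distribution, the lower its entropy

Entropies:
  H(A) = 2.3219 bits
  H(B) = 2.1455 bits
  H(C) = 1.1887 bits

Ranking: A > B > C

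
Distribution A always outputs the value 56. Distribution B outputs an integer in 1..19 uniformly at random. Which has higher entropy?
B

A is deterministic, so H(A) = 0. B is uniform over 19 outcomes, so H(B) = log₂(19) = 4.248 bits. Any distribution with genuine randomness has higher entropy than a deterministic one.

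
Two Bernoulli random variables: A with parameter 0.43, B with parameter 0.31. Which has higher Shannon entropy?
A

For binary distributions, entropy is maximized at p=0.5 and decreases as p moves toward 0 or 1.

H(A) = H(0.43) = 0.9858 bits
H(B) = H(0.31) = 0.8932 bits

Distribution A (p=0.43) is closer to uniform (p=0.5), so it has higher entropy.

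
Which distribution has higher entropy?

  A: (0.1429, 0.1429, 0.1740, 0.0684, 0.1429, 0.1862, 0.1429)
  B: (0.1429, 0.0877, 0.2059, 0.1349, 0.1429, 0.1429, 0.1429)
B

Both distributions are close to uniform, making this a harder comparison.

H(A) = 2.7594 bits
H(B) = 2.7716 bits

The distribution closer to uniform has higher entropy.
Answer: B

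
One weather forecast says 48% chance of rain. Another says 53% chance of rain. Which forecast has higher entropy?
48% forecast

Treat each forecast as a Bernoulli distribution. Binary entropy is maximized at p=0.5 and falls off symmetrically toward 0 or 1. The 48% forecast is closer to 50%, so it is more uncertain. H(48%) ≈ 0.999 bits, H(53%) ≈ 0.997 bits.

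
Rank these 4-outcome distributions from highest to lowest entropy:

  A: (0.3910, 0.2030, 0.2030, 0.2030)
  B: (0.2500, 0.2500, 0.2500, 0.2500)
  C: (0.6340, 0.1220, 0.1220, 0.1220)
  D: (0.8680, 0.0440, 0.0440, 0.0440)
B > A > C > D

Key insight: Entropy is maximized by uniform distributions and minimized by concentrated distributions.

Entropies:
  H(A) = 1.9307 bits
  H(B) = 2.0000 bits
  H(C) = 1.5276 bits
  H(D) = 0.7721 bits

Ranking: B > A > C > D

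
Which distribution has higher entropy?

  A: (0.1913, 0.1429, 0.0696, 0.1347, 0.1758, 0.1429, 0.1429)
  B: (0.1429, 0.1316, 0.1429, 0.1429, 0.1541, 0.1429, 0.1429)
B

Both distributions are close to uniform, making this a harder comparison.

H(A) = 2.7577 bits
H(B) = 2.8061 bits

The distribution closer to uniform has higher entropy.
Answer: B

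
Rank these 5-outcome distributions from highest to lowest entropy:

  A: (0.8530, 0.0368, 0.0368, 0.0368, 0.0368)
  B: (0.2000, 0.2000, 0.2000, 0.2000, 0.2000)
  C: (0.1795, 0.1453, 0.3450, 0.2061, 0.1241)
B > C > A

Key insight: Entropy is maximized by uniform distributions and minimized by concentrated distributions.

- Uniform distributions have maximum entropy log₂(5) = 2.3219 bits
- The more "peaked" or concentrated a distribution, the lower its entropy

Entropies:
  H(A) = 0.8963 bits
  H(B) = 2.3219 bits
  H(C) = 2.2220 bits

Ranking: B > C > A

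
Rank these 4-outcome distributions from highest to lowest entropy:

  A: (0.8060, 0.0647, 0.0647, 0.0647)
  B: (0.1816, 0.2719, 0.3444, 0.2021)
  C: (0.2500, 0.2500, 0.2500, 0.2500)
C > B > A

Key insight: Entropy is maximized by uniform distributions and minimized by concentrated distributions.

- Uniform distributions have maximum entropy log₂(4) = 2.0000 bits
- The more "peaked" or concentrated a distribution, the lower its entropy

Entropies:
  H(A) = 1.0172 bits
  H(B) = 1.9537 bits
  H(C) = 2.0000 bits

Ranking: C > B > A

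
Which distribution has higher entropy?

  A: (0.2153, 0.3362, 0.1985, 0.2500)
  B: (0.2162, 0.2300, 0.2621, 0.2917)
B

Both distributions are close to uniform, making this a harder comparison.

H(A) = 1.9688 bits
H(B) = 1.9902 bits

The distribution closer to uniform has higher entropy.
Answer: B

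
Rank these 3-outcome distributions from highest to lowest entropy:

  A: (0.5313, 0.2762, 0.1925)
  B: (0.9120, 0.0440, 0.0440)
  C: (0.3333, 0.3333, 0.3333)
C > A > B

Key insight: Entropy is maximized by uniform distributions and minimized by concentrated distributions.

- Uniform distributions have maximum entropy log₂(3) = 1.5850 bits
- The more "peaked" or concentrated a distribution, the lower its entropy

Entropies:
  H(A) = 1.4550 bits
  H(B) = 0.5178 bits
  H(C) = 1.5850 bits

Ranking: C > A > B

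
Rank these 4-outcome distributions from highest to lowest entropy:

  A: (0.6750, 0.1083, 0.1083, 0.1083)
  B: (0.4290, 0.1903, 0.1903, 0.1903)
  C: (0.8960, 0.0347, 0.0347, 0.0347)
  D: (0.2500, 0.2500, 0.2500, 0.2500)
D > B > A > C

Key insight: Entropy is maximized by uniform distributions and minimized by concentrated distributions.

Entropies:
  H(A) = 1.4248 bits
  H(B) = 1.8904 bits
  H(C) = 0.6464 bits
  H(D) = 2.0000 bits

Ranking: D > B > A > C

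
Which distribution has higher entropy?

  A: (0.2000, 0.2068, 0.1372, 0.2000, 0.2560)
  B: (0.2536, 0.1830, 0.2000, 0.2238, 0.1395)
A

Both distributions are close to uniform, making this a harder comparison.

H(A) = 2.2954 bits
H(B) = 2.2946 bits

The distribution closer to uniform has higher entropy.
Answer: A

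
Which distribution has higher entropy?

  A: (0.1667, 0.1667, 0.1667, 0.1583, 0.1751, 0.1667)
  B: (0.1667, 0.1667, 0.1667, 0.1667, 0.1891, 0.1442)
A

Both distributions are close to uniform, making this a harder comparison.

H(A) = 2.5844 bits
H(B) = 2.5806 bits

The distribution closer to uniform has higher entropy.
Answer: A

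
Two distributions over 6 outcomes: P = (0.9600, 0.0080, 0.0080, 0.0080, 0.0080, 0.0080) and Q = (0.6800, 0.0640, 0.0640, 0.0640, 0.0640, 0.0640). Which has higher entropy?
Q

P is highly concentrated on one outcome (96%), making it nearly deterministic. Q spreads its mass more evenly (max 68%). The more spread-out distribution has higher entropy: H(P) ≈ 0.335 bits, H(Q) ≈ 1.647 bits.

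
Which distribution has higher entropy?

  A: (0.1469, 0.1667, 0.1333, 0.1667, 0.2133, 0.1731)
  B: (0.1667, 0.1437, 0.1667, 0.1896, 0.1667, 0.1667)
B

Both distributions are close to uniform, making this a harder comparison.

H(A) = 2.5692 bits
H(B) = 2.5804 bits

The distribution closer to uniform has higher entropy.
Answer: B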